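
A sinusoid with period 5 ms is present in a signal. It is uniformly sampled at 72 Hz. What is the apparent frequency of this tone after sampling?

16 Hz

T = 5 ms → f = 1/T = 200 Hz.
200 Hz mod fs = 56 Hz.
56 Hz > fs/2 = 36 Hz, folds to fs − 56 Hz = 16 Hz.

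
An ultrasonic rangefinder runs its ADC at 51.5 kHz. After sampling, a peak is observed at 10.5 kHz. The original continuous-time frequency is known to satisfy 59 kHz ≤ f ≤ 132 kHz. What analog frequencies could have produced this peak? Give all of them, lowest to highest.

62 kHz, 92.5 kHz, 113.5 kHz

Frequencies that alias to 10.5 kHz are k·fs ± 10.5 kHz for integer k ≥ 0.
k=0: 10.5 kHz.
k=1: 41 kHz, 62 kHz.
k=2: 92.5 kHz, 113.5 kHz.
k=3: 144 kHz, 165 kHz.
Within [59 kHz, 132 kHz]: 62 kHz, 92.5 kHz, 113.5 kHz.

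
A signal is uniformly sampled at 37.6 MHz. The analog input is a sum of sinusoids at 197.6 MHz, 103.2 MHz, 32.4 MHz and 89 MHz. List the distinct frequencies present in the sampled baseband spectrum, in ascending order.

5.2 MHz, 9.6 MHz, 13.8 MHz

fs/2 = 18.8 MHz.
197.6 MHz mod fs = 9.6 MHz.
9.6 MHz ≤ fs/2 = 18.8 MHz, appears at 9.6 MHz.
103.2 MHz mod fs = 28 MHz.
28 MHz > fs/2 = 18.8 MHz, folds to fs − 28 MHz = 9.6 MHz.
32.4 MHz > fs/2 = 18.8 MHz, folds to fs − 32.4 MHz = 5.2 MHz.
89 MHz mod fs = 13.8 MHz.
13.8 MHz ≤ fs/2 = 18.8 MHz, appears at 13.8 MHz.
Distinct values: {5.2 MHz, 9.6 MHz, 13.8 MHz}.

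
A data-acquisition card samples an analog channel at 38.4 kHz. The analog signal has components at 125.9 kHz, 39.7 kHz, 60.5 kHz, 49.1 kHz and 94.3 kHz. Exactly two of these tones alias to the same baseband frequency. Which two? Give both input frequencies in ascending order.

fs/2 = 19.2 kHz.
125.9 kHz mod fs = 10.7 kHz.
10.7 kHz ≤ fs/2 = 19.2 kHz, appears at 10.7 kHz.
39.7 kHz mod fs = 1.3 kHz.
1.3 kHz ≤ fs/2 = 19.2 kHz, appears at 1.3 kHz.
60.5 kHz mod fs = 22.1 kHz.
22.1 kHz > fs/2 = 19.2 kHz, folds to fs − 22.1 kHz = 16.3 kHz.
49.1 kHz mod fs = 10.7 kHz.
10.7 kHz ≤ fs/2 = 19.2 kHz, appears at 10.7 kHz.
94.3 kHz mod fs = 17.5 kHz.
17.5 kHz ≤ fs/2 = 19.2 kHz, appears at 17.5 kHz.
49.1 kHz and 125.9 kHz both map to 10.7 kHz.

49.1 kHz, 125.9 kHz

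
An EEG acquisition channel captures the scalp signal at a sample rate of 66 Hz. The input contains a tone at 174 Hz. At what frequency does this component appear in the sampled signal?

24 Hz

174 Hz mod fs = 42 Hz.
42 Hz > fs/2 = 33 Hz, folds to fs − 42 Hz = 24 Hz.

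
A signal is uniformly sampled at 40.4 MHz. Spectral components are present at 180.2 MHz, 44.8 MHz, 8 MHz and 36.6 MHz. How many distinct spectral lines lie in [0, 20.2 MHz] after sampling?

fs/2 = 20.2 MHz.
180.2 MHz mod fs = 18.6 MHz.
18.6 MHz ≤ fs/2 = 20.2 MHz, appears at 18.6 MHz.
44.8 MHz mod fs = 4.4 MHz.
4.4 MHz ≤ fs/2 = 20.2 MHz, appears at 4.4 MHz.
8 MHz ≤ fs/2 = 20.2 MHz, passes unchanged.
36.6 MHz > fs/2 = 20.2 MHz, folds to fs − 36.6 MHz = 3.8 MHz.
Distinct values: {3.8 MHz, 4.4 MHz, 8 MHz, 18.6 MHz} → 4.

4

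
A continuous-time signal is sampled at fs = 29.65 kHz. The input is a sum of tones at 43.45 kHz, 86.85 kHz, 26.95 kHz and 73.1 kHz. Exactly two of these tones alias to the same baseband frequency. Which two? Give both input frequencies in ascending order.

43.45 kHz, 73.1 kHz

fs/2 = 14.825 kHz.
43.45 kHz mod fs = 13.8 kHz.
13.8 kHz ≤ fs/2 = 14.825 kHz, appears at 13.8 kHz.
86.85 kHz mod fs = 27.55 kHz.
27.55 kHz > fs/2 = 14.825 kHz, folds to fs − 27.55 kHz = 2.1 kHz.
26.95 kHz > fs/2 = 14.825 kHz, folds to fs − 26.95 kHz = 2.7 kHz.
73.1 kHz mod fs = 13.8 kHz.
13.8 kHz ≤ fs/2 = 14.825 kHz, appears at 13.8 kHz.
43.45 kHz and 73.1 kHz both map to 13.8 kHz.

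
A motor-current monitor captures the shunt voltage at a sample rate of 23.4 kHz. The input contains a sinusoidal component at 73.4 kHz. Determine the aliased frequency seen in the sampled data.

3.2 kHz

73.4 kHz mod fs = 3.2 kHz.
3.2 kHz ≤ fs/2 = 11.7 kHz, appears at 3.2 kHz.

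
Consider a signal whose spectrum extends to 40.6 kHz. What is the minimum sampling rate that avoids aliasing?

81.2 kHz

Nyquist rate = 2 × 40.6 kHz = 81.2 kHz.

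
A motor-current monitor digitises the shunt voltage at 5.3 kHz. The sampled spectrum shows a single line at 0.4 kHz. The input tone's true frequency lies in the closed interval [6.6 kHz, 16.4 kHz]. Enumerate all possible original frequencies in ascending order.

10.2 kHz, 11 kHz, 15.5 kHz, 16.3 kHz

Frequencies that alias to 0.4 kHz are k·fs ± 0.4 kHz for integer k ≥ 0.
k=0: 0.4 kHz.
k=1: 4.9 kHz, 5.7 kHz.
k=2: 10.2 kHz, 11 kHz.
k=3: 15.5 kHz, 16.3 kHz.
k=4: 20.8 kHz, 21.6 kHz.
Within [6.6 kHz, 16.4 kHz]: 10.2 kHz, 11 kHz, 15.5 kHz, 16.3 kHz.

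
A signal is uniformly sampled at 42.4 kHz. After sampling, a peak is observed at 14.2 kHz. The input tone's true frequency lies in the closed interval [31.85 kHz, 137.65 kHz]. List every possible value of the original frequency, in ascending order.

56.6 kHz, 70.6 kHz, 99 kHz, 113 kHz

Frequencies that alias to 14.2 kHz are k·fs ± 14.2 kHz for integer k ≥ 0.
k=0: 14.2 kHz.
k=1: 28.2 kHz, 56.6 kHz.
k=2: 70.6 kHz, 99 kHz.
k=3: 113 kHz, 141.4 kHz.
k=4: 155.4 kHz, 183.8 kHz.
Within [31.85 kHz, 137.65 kHz]: 56.6 kHz, 70.6 kHz, 99 kHz, 113 kHz.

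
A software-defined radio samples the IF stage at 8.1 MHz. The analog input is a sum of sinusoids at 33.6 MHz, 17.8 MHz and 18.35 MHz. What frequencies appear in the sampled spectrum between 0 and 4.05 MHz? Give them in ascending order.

1.2 MHz, 1.6 MHz, 2.15 MHz

fs/2 = 4.05 MHz.
33.6 MHz mod fs = 1.2 MHz.
1.2 MHz ≤ fs/2 = 4.05 MHz, appears at 1.2 MHz.
17.8 MHz mod fs = 1.6 MHz.
1.6 MHz ≤ fs/2 = 4.05 MHz, appears at 1.6 MHz.
18.35 MHz mod fs = 2.15 MHz.
2.15 MHz ≤ fs/2 = 4.05 MHz, appears at 2.15 MHz.
Distinct values: {1.2 MHz, 1.6 MHz, 2.15 MHz}.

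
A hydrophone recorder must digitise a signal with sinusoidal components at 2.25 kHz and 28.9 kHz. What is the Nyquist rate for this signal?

57.8 kHz

Highest-frequency component: 28.9 kHz.
Nyquist rate = 2 × 28.9 kHz = 57.8 kHz.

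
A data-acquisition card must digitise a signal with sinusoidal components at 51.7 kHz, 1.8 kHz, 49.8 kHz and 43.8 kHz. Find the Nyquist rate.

103.4 kHz

Highest-frequency component: 51.7 kHz.
Nyquist rate = 2 × 51.7 kHz = 103.4 kHz.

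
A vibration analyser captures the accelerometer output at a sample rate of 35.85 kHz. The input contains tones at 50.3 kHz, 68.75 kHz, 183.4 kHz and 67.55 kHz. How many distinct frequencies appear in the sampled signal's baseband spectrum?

3

fs/2 = 17.925 kHz.
50.3 kHz mod fs = 14.45 kHz.
14.45 kHz ≤ fs/2 = 17.925 kHz, appears at 14.45 kHz.
68.75 kHz mod fs = 32.9 kHz.
32.9 kHz > fs/2 = 17.925 kHz, folds to fs − 32.9 kHz = 2.95 kHz.
183.4 kHz mod fs = 4.15 kHz.
4.15 kHz ≤ fs/2 = 17.925 kHz, appears at 4.15 kHz.
67.55 kHz mod fs = 31.7 kHz.
31.7 kHz > fs/2 = 17.925 kHz, folds to fs − 31.7 kHz = 4.15 kHz.
Distinct values: {2.95 kHz, 4.15 kHz, 14.45 kHz} → 3.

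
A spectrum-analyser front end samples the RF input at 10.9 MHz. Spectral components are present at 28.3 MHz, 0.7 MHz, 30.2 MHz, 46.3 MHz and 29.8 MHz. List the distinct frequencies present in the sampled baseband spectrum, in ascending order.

0.7 MHz, 2.5 MHz, 2.7 MHz, 2.9 MHz, 4.4 MHz

fs/2 = 5.45 MHz.
28.3 MHz mod fs = 6.5 MHz.
6.5 MHz > fs/2 = 5.45 MHz, folds to fs − 6.5 MHz = 4.4 MHz.
0.7 MHz ≤ fs/2 = 5.45 MHz, passes unchanged.
30.2 MHz mod fs = 8.4 MHz.
8.4 MHz > fs/2 = 5.45 MHz, folds to fs − 8.4 MHz = 2.5 MHz.
46.3 MHz mod fs = 2.7 MHz.
2.7 MHz ≤ fs/2 = 5.45 MHz, appears at 2.7 MHz.
29.8 MHz mod fs = 8 MHz.
8 MHz > fs/2 = 5.45 MHz, folds to fs − 8 MHz = 2.9 MHz.
Distinct values: {0.7 MHz, 2.5 MHz, 2.7 MHz, 2.9 MHz, 4.4 MHz}.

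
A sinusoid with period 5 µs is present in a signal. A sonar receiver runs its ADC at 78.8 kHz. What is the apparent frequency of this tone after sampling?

36.4 kHz

T = 5 µs → f = 1/T = 200 kHz.
200 kHz mod fs = 42.4 kHz.
42.4 kHz > fs/2 = 39.4 kHz, folds to fs − 42.4 kHz = 36.4 kHz.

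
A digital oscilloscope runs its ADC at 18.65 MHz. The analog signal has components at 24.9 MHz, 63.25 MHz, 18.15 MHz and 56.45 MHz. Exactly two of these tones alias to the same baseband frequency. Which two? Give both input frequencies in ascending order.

18.15 MHz, 56.45 MHz

fs/2 = 9.325 MHz.
24.9 MHz mod fs = 6.25 MHz.
6.25 MHz ≤ fs/2 = 9.325 MHz, appears at 6.25 MHz.
63.25 MHz mod fs = 7.3 MHz.
7.3 MHz ≤ fs/2 = 9.325 MHz, appears at 7.3 MHz.
18.15 MHz > fs/2 = 9.325 MHz, folds to fs − 18.15 MHz = 0.5 MHz.
56.45 MHz mod fs = 0.5 MHz.
0.5 MHz ≤ fs/2 = 9.325 MHz, appears at 0.5 MHz.
18.15 MHz and 56.45 MHz both map to 0.5 MHz.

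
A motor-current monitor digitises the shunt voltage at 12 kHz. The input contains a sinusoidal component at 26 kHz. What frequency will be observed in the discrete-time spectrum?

2 kHz

26 kHz mod fs = 2 kHz.
2 kHz ≤ fs/2 = 6 kHz, appears at 2 kHz.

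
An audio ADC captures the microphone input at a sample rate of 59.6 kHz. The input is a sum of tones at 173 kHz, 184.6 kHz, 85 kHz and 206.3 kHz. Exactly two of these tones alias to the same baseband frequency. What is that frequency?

fs/2 = 29.8 kHz.
173 kHz mod fs = 53.8 kHz.
53.8 kHz > fs/2 = 29.8 kHz, folds to fs − 53.8 kHz = 5.8 kHz.
184.6 kHz mod fs = 5.8 kHz.
5.8 kHz ≤ fs/2 = 29.8 kHz, appears at 5.8 kHz.
85 kHz mod fs = 25.4 kHz.
25.4 kHz ≤ fs/2 = 29.8 kHz, appears at 25.4 kHz.
206.3 kHz mod fs = 27.5 kHz.
27.5 kHz ≤ fs/2 = 29.8 kHz, appears at 27.5 kHz.
173 kHz and 184.6 kHz both map to 5.8 kHz.

5.8 kHz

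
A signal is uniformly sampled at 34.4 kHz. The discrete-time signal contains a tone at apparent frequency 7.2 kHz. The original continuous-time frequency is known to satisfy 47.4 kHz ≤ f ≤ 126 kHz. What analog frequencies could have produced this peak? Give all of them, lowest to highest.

61.6 kHz, 76 kHz, 96 kHz, 110.4 kHz

Frequencies that alias to 7.2 kHz are k·fs ± 7.2 kHz for integer k ≥ 0.
k=0: 7.2 kHz.
k=1: 27.2 kHz, 41.6 kHz.
k=2: 61.6 kHz, 76 kHz.
k=3: 96 kHz, 110.4 kHz.
k=4: 130.4 kHz, 144.8 kHz.
Within [47.4 kHz, 126 kHz]: 61.6 kHz, 76 kHz, 96 kHz, 110.4 kHz.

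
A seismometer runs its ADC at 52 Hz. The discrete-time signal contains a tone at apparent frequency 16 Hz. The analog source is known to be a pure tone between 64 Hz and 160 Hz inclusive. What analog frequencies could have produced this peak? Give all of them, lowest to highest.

Frequencies that alias to 16 Hz are k·fs ± 16 Hz for integer k ≥ 0.
k=0: 16 Hz.
k=1: 36 Hz, 68 Hz.
k=2: 88 Hz, 120 Hz.
k=3: 140 Hz, 172 Hz.
k=4: 192 Hz, 224 Hz.
Within [64 Hz, 160 Hz]: 68 Hz, 88 Hz, 120 Hz, 140 Hz.

68 Hz, 88 Hz, 120 Hz, 140 Hz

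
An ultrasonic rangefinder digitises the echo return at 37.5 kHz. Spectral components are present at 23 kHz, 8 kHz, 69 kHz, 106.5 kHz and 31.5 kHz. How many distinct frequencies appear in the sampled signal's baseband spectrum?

3

fs/2 = 18.75 kHz.
23 kHz > fs/2 = 18.75 kHz, folds to fs − 23 kHz = 14.5 kHz.
8 kHz ≤ fs/2 = 18.75 kHz, passes unchanged.
69 kHz mod fs = 31.5 kHz.
31.5 kHz > fs/2 = 18.75 kHz, folds to fs − 31.5 kHz = 6 kHz.
106.5 kHz mod fs = 31.5 kHz.
31.5 kHz > fs/2 = 18.75 kHz, folds to fs − 31.5 kHz = 6 kHz.
31.5 kHz > fs/2 = 18.75 kHz, folds to fs − 31.5 kHz = 6 kHz.
Distinct values: {6 kHz, 8 kHz, 14.5 kHz} → 3.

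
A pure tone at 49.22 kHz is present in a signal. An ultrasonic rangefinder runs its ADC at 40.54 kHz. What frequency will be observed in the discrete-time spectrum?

8.68 kHz

49.22 kHz mod fs = 8.68 kHz.
8.68 kHz ≤ fs/2 = 20.27 kHz, appears at 8.68 kHz.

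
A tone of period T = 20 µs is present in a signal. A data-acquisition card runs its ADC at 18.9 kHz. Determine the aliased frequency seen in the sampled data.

6.7 kHz

T = 20 µs → f = 1/T = 50 kHz.
50 kHz mod fs = 12.2 kHz.
12.2 kHz > fs/2 = 9.45 kHz, folds to fs − 12.2 kHz = 6.7 kHz.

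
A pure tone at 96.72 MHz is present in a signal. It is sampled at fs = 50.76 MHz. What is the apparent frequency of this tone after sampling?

4.8 MHz

96.72 MHz mod fs = 45.96 MHz.
45.96 MHz > fs/2 = 25.38 MHz, folds to fs − 45.96 MHz = 4.8 MHz.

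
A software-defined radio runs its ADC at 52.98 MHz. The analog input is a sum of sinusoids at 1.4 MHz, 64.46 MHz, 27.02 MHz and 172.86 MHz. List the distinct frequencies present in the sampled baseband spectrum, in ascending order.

fs/2 = 26.49 MHz.
1.4 MHz ≤ fs/2 = 26.49 MHz, passes unchanged.
64.46 MHz mod fs = 11.48 MHz.
11.48 MHz ≤ fs/2 = 26.49 MHz, appears at 11.48 MHz.
27.02 MHz > fs/2 = 26.49 MHz, folds to fs − 27.02 MHz = 25.96 MHz.
172.86 MHz mod fs = 13.92 MHz.
13.92 MHz ≤ fs/2 = 26.49 MHz, appears at 13.92 MHz.
Distinct values: {1.4 MHz, 11.48 MHz, 13.92 MHz, 25.96 MHz}.

1.4 MHz, 11.48 MHz, 13.92 MHz, 25.96 MHz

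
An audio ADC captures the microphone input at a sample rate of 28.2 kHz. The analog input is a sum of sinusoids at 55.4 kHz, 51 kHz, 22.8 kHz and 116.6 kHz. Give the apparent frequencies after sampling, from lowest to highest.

fs/2 = 14.1 kHz.
55.4 kHz mod fs = 27.2 kHz.
27.2 kHz > fs/2 = 14.1 kHz, folds to fs − 27.2 kHz = 1 kHz.
51 kHz mod fs = 22.8 kHz.
22.8 kHz > fs/2 = 14.1 kHz, folds to fs − 22.8 kHz = 5.4 kHz.
22.8 kHz > fs/2 = 14.1 kHz, folds to fs − 22.8 kHz = 5.4 kHz.
116.6 kHz mod fs = 3.8 kHz.
3.8 kHz ≤ fs/2 = 14.1 kHz, appears at 3.8 kHz.
Distinct values: {1 kHz, 3.8 kHz, 5.4 kHz}.

1 kHz, 3.8 kHz, 5.4 kHz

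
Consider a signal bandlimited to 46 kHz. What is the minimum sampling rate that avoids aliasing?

Nyquist rate = 2 × 46 kHz = 92 kHz.

92 kHz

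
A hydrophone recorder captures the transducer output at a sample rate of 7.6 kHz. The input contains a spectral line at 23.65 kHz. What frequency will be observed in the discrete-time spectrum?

23.65 kHz mod fs = 0.85 kHz.
0.85 kHz ≤ fs/2 = 3.8 kHz, appears at 0.85 kHz.

0.85 kHz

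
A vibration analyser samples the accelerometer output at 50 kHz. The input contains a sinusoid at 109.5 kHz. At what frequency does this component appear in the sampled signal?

109.5 kHz mod fs = 9.5 kHz.
9.5 kHz ≤ fs/2 = 25 kHz, appears at 9.5 kHz.

9.5 kHz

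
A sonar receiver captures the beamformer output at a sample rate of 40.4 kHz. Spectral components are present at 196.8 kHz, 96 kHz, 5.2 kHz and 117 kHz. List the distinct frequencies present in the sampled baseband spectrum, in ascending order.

4.2 kHz, 5.2 kHz, 15.2 kHz

fs/2 = 20.2 kHz.
196.8 kHz mod fs = 35.2 kHz.
35.2 kHz > fs/2 = 20.2 kHz, folds to fs − 35.2 kHz = 5.2 kHz.
96 kHz mod fs = 15.2 kHz.
15.2 kHz ≤ fs/2 = 20.2 kHz, appears at 15.2 kHz.
5.2 kHz ≤ fs/2 = 20.2 kHz, passes unchanged.
117 kHz mod fs = 36.2 kHz.
36.2 kHz > fs/2 = 20.2 kHz, folds to fs − 36.2 kHz = 4.2 kHz.
Distinct values: {4.2 kHz, 5.2 kHz, 15.2 kHz}.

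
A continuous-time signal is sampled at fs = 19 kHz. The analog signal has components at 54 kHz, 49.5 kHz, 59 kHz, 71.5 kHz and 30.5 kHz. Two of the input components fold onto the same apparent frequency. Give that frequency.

fs/2 = 9.5 kHz.
54 kHz mod fs = 16 kHz.
16 kHz > fs/2 = 9.5 kHz, folds to fs − 16 kHz = 3 kHz.
49.5 kHz mod fs = 11.5 kHz.
11.5 kHz > fs/2 = 9.5 kHz, folds to fs − 11.5 kHz = 7.5 kHz.
59 kHz mod fs = 2 kHz.
2 kHz ≤ fs/2 = 9.5 kHz, appears at 2 kHz.
71.5 kHz mod fs = 14.5 kHz.
14.5 kHz > fs/2 = 9.5 kHz, folds to fs − 14.5 kHz = 4.5 kHz.
30.5 kHz mod fs = 11.5 kHz.
11.5 kHz > fs/2 = 9.5 kHz, folds to fs − 11.5 kHz = 7.5 kHz.
30.5 kHz and 49.5 kHz both map to 7.5 kHz.

7.5 kHz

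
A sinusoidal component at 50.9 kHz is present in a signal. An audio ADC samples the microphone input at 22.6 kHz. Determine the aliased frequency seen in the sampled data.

50.9 kHz mod fs = 5.7 kHz.
5.7 kHz ≤ fs/2 = 11.3 kHz, appears at 5.7 kHz.

5.7 kHz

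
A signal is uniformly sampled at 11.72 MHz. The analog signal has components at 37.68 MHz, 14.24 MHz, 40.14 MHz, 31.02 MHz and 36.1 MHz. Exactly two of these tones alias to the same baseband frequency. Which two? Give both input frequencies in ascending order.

14.24 MHz, 37.68 MHz

fs/2 = 5.86 MHz.
37.68 MHz mod fs = 2.52 MHz.
2.52 MHz ≤ fs/2 = 5.86 MHz, appears at 2.52 MHz.
14.24 MHz mod fs = 2.52 MHz.
2.52 MHz ≤ fs/2 = 5.86 MHz, appears at 2.52 MHz.
40.14 MHz mod fs = 4.98 MHz.
4.98 MHz ≤ fs/2 = 5.86 MHz, appears at 4.98 MHz.
31.02 MHz mod fs = 7.58 MHz.
7.58 MHz > fs/2 = 5.86 MHz, folds to fs − 7.58 MHz = 4.14 MHz.
36.1 MHz mod fs = 0.94 MHz.
0.94 MHz ≤ fs/2 = 5.86 MHz, appears at 0.94 MHz.
14.24 MHz and 37.68 MHz both map to 2.52 MHz.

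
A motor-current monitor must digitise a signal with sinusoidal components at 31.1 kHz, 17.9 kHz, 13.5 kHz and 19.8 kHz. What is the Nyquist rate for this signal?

Highest-frequency component: 31.1 kHz.
Nyquist rate = 2 × 31.1 kHz = 62.2 kHz.

62.2 kHz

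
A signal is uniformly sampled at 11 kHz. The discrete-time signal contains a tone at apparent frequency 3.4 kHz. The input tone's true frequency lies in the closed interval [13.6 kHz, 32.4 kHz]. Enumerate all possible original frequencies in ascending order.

14.4 kHz, 18.6 kHz, 25.4 kHz, 29.6 kHz

Frequencies that alias to 3.4 kHz are k·fs ± 3.4 kHz for integer k ≥ 0.
k=0: 3.4 kHz.
k=1: 7.6 kHz, 14.4 kHz.
k=2: 18.6 kHz, 25.4 kHz.
k=3: 29.6 kHz, 36.4 kHz.
k=4: 40.6 kHz, 47.4 kHz.
Within [13.6 kHz, 32.4 kHz]: 14.4 kHz, 18.6 kHz, 25.4 kHz, 29.6 kHz.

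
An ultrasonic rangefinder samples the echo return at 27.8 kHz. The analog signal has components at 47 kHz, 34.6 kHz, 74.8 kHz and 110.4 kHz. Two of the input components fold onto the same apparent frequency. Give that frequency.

8.6 kHz

fs/2 = 13.9 kHz.
47 kHz mod fs = 19.2 kHz.
19.2 kHz > fs/2 = 13.9 kHz, folds to fs − 19.2 kHz = 8.6 kHz.
34.6 kHz mod fs = 6.8 kHz.
6.8 kHz ≤ fs/2 = 13.9 kHz, appears at 6.8 kHz.
74.8 kHz mod fs = 19.2 kHz.
19.2 kHz > fs/2 = 13.9 kHz, folds to fs − 19.2 kHz = 8.6 kHz.
110.4 kHz mod fs = 27 kHz.
27 kHz > fs/2 = 13.9 kHz, folds to fs − 27 kHz = 0.8 kHz.
47 kHz and 74.8 kHz both map to 8.6 kHz.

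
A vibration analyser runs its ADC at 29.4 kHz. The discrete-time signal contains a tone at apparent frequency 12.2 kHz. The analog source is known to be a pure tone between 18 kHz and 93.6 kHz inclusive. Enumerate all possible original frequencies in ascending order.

Frequencies that alias to 12.2 kHz are k·fs ± 12.2 kHz for integer k ≥ 0.
k=0: 12.2 kHz.
k=1: 17.2 kHz, 41.6 kHz.
k=2: 46.6 kHz, 71 kHz.
k=3: 76 kHz, 100.4 kHz.
k=4: 105.4 kHz, 129.8 kHz.
Within [18 kHz, 93.6 kHz]: 41.6 kHz, 46.6 kHz, 71 kHz, 76 kHz.

41.6 kHz, 46.6 kHz, 71 kHz, 76 kHz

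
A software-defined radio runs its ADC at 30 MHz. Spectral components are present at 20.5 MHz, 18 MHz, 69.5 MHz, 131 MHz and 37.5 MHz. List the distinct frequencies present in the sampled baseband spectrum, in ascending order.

7.5 MHz, 9.5 MHz, 11 MHz, 12 MHz

fs/2 = 15 MHz.
20.5 MHz > fs/2 = 15 MHz, folds to fs − 20.5 MHz = 9.5 MHz.
18 MHz > fs/2 = 15 MHz, folds to fs − 18 MHz = 12 MHz.
69.5 MHz mod fs = 9.5 MHz.
9.5 MHz ≤ fs/2 = 15 MHz, appears at 9.5 MHz.
131 MHz mod fs = 11 MHz.
11 MHz ≤ fs/2 = 15 MHz, appears at 11 MHz.
37.5 MHz mod fs = 7.5 MHz.
7.5 MHz ≤ fs/2 = 15 MHz, appears at 7.5 MHz.
Distinct values: {7.5 MHz, 9.5 MHz, 11 MHz, 12 MHz}.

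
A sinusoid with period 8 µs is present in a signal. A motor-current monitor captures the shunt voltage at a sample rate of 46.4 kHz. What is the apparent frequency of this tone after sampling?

14.2 kHz

T = 8 µs → f = 1/T = 125 kHz.
125 kHz mod fs = 32.2 kHz.
32.2 kHz > fs/2 = 23.2 kHz, folds to fs − 32.2 kHz = 14.2 kHz.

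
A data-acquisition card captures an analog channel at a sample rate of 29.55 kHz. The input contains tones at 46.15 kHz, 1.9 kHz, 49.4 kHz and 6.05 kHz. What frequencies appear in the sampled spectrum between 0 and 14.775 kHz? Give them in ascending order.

fs/2 = 14.775 kHz.
46.15 kHz mod fs = 16.6 kHz.
16.6 kHz > fs/2 = 14.775 kHz, folds to fs − 16.6 kHz = 12.95 kHz.
1.9 kHz ≤ fs/2 = 14.775 kHz, passes unchanged.
49.4 kHz mod fs = 19.85 kHz.
19.85 kHz > fs/2 = 14.775 kHz, folds to fs − 19.85 kHz = 9.7 kHz.
6.05 kHz ≤ fs/2 = 14.775 kHz, passes unchanged.
Distinct values: {1.9 kHz, 6.05 kHz, 9.7 kHz, 12.95 kHz}.

1.9 kHz, 6.05 kHz, 9.7 kHz, 12.95 kHz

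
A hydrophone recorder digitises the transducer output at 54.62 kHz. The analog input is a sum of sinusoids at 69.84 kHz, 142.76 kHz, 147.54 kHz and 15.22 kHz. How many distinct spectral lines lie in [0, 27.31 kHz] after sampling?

3

fs/2 = 27.31 kHz.
69.84 kHz mod fs = 15.22 kHz.
15.22 kHz ≤ fs/2 = 27.31 kHz, appears at 15.22 kHz.
142.76 kHz mod fs = 33.52 kHz.
33.52 kHz > fs/2 = 27.31 kHz, folds to fs − 33.52 kHz = 21.1 kHz.
147.54 kHz mod fs = 38.3 kHz.
38.3 kHz > fs/2 = 27.31 kHz, folds to fs − 38.3 kHz = 16.32 kHz.
15.22 kHz ≤ fs/2 = 27.31 kHz, passes unchanged.
Distinct values: {15.22 kHz, 16.32 kHz, 21.1 kHz} → 3.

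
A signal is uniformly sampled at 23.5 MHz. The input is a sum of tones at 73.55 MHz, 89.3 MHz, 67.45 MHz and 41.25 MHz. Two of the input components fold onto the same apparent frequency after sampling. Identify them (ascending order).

fs/2 = 11.75 MHz.
73.55 MHz mod fs = 3.05 MHz.
3.05 MHz ≤ fs/2 = 11.75 MHz, appears at 3.05 MHz.
89.3 MHz mod fs = 18.8 MHz.
18.8 MHz > fs/2 = 11.75 MHz, folds to fs − 18.8 MHz = 4.7 MHz.
67.45 MHz mod fs = 20.45 MHz.
20.45 MHz > fs/2 = 11.75 MHz, folds to fs − 20.45 MHz = 3.05 MHz.
41.25 MHz mod fs = 17.75 MHz.
17.75 MHz > fs/2 = 11.75 MHz, folds to fs − 17.75 MHz = 5.75 MHz.
67.45 MHz and 73.55 MHz both map to 3.05 MHz.

67.45 MHz, 73.55 MHz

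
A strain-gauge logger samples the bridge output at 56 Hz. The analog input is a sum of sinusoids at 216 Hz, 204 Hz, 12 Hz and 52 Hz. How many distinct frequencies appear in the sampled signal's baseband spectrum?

4

fs/2 = 28 Hz.
216 Hz mod fs = 48 Hz.
48 Hz > fs/2 = 28 Hz, folds to fs − 48 Hz = 8 Hz.
204 Hz mod fs = 36 Hz.
36 Hz > fs/2 = 28 Hz, folds to fs − 36 Hz = 20 Hz.
12 Hz ≤ fs/2 = 28 Hz, passes unchanged.
52 Hz > fs/2 = 28 Hz, folds to fs − 52 Hz = 4 Hz.
Distinct values: {4 Hz, 8 Hz, 12 Hz, 20 Hz} → 4.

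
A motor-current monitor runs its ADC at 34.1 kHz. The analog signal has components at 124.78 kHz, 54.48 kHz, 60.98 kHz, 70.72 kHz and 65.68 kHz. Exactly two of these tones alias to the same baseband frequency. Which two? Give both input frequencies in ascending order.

fs/2 = 17.05 kHz.
124.78 kHz mod fs = 22.48 kHz.
22.48 kHz > fs/2 = 17.05 kHz, folds to fs − 22.48 kHz = 11.62 kHz.
54.48 kHz mod fs = 20.38 kHz.
20.38 kHz > fs/2 = 17.05 kHz, folds to fs − 20.38 kHz = 13.72 kHz.
60.98 kHz mod fs = 26.88 kHz.
26.88 kHz > fs/2 = 17.05 kHz, folds to fs − 26.88 kHz = 7.22 kHz.
70.72 kHz mod fs = 2.52 kHz.
2.52 kHz ≤ fs/2 = 17.05 kHz, appears at 2.52 kHz.
65.68 kHz mod fs = 31.58 kHz.
31.58 kHz > fs/2 = 17.05 kHz, folds to fs − 31.58 kHz = 2.52 kHz.
65.68 kHz and 70.72 kHz both map to 2.52 kHz.

65.68 kHz, 70.72 kHz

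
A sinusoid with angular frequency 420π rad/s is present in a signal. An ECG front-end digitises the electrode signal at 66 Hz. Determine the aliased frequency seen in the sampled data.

ω = 420π rad/s → f = ω/(2π) = 210 Hz.
210 Hz mod fs = 12 Hz.
12 Hz ≤ fs/2 = 33 Hz, appears at 12 Hz.

12 Hz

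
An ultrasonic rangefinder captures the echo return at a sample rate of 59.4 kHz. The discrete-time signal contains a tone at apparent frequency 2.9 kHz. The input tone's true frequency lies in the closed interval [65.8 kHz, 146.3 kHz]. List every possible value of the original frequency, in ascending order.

115.9 kHz, 121.7 kHz

Frequencies that alias to 2.9 kHz are k·fs ± 2.9 kHz for integer k ≥ 0.
k=0: 2.9 kHz.
k=1: 56.5 kHz, 62.3 kHz.
k=2: 115.9 kHz, 121.7 kHz.
k=3: 175.3 kHz, 181.1 kHz.
Within [65.8 kHz, 146.3 kHz]: 115.9 kHz, 121.7 kHz.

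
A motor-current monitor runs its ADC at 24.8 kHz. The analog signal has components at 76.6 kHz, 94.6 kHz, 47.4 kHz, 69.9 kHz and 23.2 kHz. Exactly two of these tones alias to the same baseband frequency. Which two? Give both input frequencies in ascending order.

fs/2 = 12.4 kHz.
76.6 kHz mod fs = 2.2 kHz.
2.2 kHz ≤ fs/2 = 12.4 kHz, appears at 2.2 kHz.
94.6 kHz mod fs = 20.2 kHz.
20.2 kHz > fs/2 = 12.4 kHz, folds to fs − 20.2 kHz = 4.6 kHz.
47.4 kHz mod fs = 22.6 kHz.
22.6 kHz > fs/2 = 12.4 kHz, folds to fs − 22.6 kHz = 2.2 kHz.
69.9 kHz mod fs = 20.3 kHz.
20.3 kHz > fs/2 = 12.4 kHz, folds to fs − 20.3 kHz = 4.5 kHz.
23.2 kHz > fs/2 = 12.4 kHz, folds to fs − 23.2 kHz = 1.6 kHz.
47.4 kHz and 76.6 kHz both map to 2.2 kHz.

47.4 kHz, 76.6 kHz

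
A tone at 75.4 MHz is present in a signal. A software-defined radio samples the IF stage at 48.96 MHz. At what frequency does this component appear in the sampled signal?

75.4 MHz mod fs = 26.44 MHz.
26.44 MHz > fs/2 = 24.48 MHz, folds to fs − 26.44 MHz = 22.52 MHz.

22.52 MHz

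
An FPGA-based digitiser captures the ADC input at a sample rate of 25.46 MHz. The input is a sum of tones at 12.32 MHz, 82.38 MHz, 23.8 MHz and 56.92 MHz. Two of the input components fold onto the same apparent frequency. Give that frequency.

6 MHz

fs/2 = 12.73 MHz.
12.32 MHz ≤ fs/2 = 12.73 MHz, passes unchanged.
82.38 MHz mod fs = 6 MHz.
6 MHz ≤ fs/2 = 12.73 MHz, appears at 6 MHz.
23.8 MHz > fs/2 = 12.73 MHz, folds to fs − 23.8 MHz = 1.66 MHz.
56.92 MHz mod fs = 6 MHz.
6 MHz ≤ fs/2 = 12.73 MHz, appears at 6 MHz.
56.92 MHz and 82.38 MHz both map to 6 MHz.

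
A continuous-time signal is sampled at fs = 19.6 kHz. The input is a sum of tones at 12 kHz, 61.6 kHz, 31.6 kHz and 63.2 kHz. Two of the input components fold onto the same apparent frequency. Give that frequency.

7.6 kHz

fs/2 = 9.8 kHz.
12 kHz > fs/2 = 9.8 kHz, folds to fs − 12 kHz = 7.6 kHz.
61.6 kHz mod fs = 2.8 kHz.
2.8 kHz ≤ fs/2 = 9.8 kHz, appears at 2.8 kHz.
31.6 kHz mod fs = 12 kHz.
12 kHz > fs/2 = 9.8 kHz, folds to fs − 12 kHz = 7.6 kHz.
63.2 kHz mod fs = 4.4 kHz.
4.4 kHz ≤ fs/2 = 9.8 kHz, appears at 4.4 kHz.
12 kHz and 31.6 kHz both map to 7.6 kHz.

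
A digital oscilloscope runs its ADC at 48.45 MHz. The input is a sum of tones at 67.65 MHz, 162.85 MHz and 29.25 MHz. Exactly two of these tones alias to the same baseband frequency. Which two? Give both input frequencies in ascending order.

fs/2 = 24.225 MHz.
67.65 MHz mod fs = 19.2 MHz.
19.2 MHz ≤ fs/2 = 24.225 MHz, appears at 19.2 MHz.
162.85 MHz mod fs = 17.5 MHz.
17.5 MHz ≤ fs/2 = 24.225 MHz, appears at 17.5 MHz.
29.25 MHz > fs/2 = 24.225 MHz, folds to fs − 29.25 MHz = 19.2 MHz.
29.25 MHz and 67.65 MHz both map to 19.2 MHz.

29.25 MHz, 67.65 MHz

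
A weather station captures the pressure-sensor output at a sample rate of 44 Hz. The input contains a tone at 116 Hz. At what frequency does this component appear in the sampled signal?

116 Hz mod fs = 28 Hz.
28 Hz > fs/2 = 22 Hz, folds to fs − 28 Hz = 16 Hz.

16 Hz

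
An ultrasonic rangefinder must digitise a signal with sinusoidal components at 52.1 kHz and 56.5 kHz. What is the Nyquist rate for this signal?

Highest-frequency component: 56.5 kHz.
Nyquist rate = 2 × 56.5 kHz = 113 kHz.

113 kHz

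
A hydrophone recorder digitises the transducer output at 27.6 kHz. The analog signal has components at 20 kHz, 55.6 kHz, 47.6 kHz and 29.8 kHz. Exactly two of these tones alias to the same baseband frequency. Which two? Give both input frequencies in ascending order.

20 kHz, 47.6 kHz

fs/2 = 13.8 kHz.
20 kHz > fs/2 = 13.8 kHz, folds to fs − 20 kHz = 7.6 kHz.
55.6 kHz mod fs = 0.4 kHz.
0.4 kHz ≤ fs/2 = 13.8 kHz, appears at 0.4 kHz.
47.6 kHz mod fs = 20 kHz.
20 kHz > fs/2 = 13.8 kHz, folds to fs − 20 kHz = 7.6 kHz.
29.8 kHz mod fs = 2.2 kHz.
2.2 kHz ≤ fs/2 = 13.8 kHz, appears at 2.2 kHz.
20 kHz and 47.6 kHz both map to 7.6 kHz.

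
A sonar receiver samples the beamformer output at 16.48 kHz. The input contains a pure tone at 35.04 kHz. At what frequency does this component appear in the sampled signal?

2.08 kHz

35.04 kHz mod fs = 2.08 kHz.
2.08 kHz ≤ fs/2 = 8.24 kHz, appears at 2.08 kHz.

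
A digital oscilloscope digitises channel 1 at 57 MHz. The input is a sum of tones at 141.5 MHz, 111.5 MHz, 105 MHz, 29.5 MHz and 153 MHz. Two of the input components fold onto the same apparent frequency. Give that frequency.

27.5 MHz

fs/2 = 28.5 MHz.
141.5 MHz mod fs = 27.5 MHz.
27.5 MHz ≤ fs/2 = 28.5 MHz, appears at 27.5 MHz.
111.5 MHz mod fs = 54.5 MHz.
54.5 MHz > fs/2 = 28.5 MHz, folds to fs − 54.5 MHz = 2.5 MHz.
105 MHz mod fs = 48 MHz.
48 MHz > fs/2 = 28.5 MHz, folds to fs − 48 MHz = 9 MHz.
29.5 MHz > fs/2 = 28.5 MHz, folds to fs − 29.5 MHz = 27.5 MHz.
153 MHz mod fs = 39 MHz.
39 MHz > fs/2 = 28.5 MHz, folds to fs − 39 MHz = 18 MHz.
29.5 MHz and 141.5 MHz both map to 27.5 MHz.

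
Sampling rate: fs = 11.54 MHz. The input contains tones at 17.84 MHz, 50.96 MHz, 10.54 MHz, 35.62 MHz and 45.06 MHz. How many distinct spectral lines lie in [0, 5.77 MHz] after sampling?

4

fs/2 = 5.77 MHz.
17.84 MHz mod fs = 6.3 MHz.
6.3 MHz > fs/2 = 5.77 MHz, folds to fs − 6.3 MHz = 5.24 MHz.
50.96 MHz mod fs = 4.8 MHz.
4.8 MHz ≤ fs/2 = 5.77 MHz, appears at 4.8 MHz.
10.54 MHz > fs/2 = 5.77 MHz, folds to fs − 10.54 MHz = 1 MHz.
35.62 MHz mod fs = 1 MHz.
1 MHz ≤ fs/2 = 5.77 MHz, appears at 1 MHz.
45.06 MHz mod fs = 10.44 MHz.
10.44 MHz > fs/2 = 5.77 MHz, folds to fs − 10.44 MHz = 1.1 MHz.
Distinct values: {1 MHz, 1.1 MHz, 4.8 MHz, 5.24 MHz} → 4.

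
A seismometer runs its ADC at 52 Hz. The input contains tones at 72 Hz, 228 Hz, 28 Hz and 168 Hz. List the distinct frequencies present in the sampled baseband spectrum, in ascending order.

12 Hz, 20 Hz, 24 Hz

fs/2 = 26 Hz.
72 Hz mod fs = 20 Hz.
20 Hz ≤ fs/2 = 26 Hz, appears at 20 Hz.
228 Hz mod fs = 20 Hz.
20 Hz ≤ fs/2 = 26 Hz, appears at 20 Hz.
28 Hz > fs/2 = 26 Hz, folds to fs − 28 Hz = 24 Hz.
168 Hz mod fs = 12 Hz.
12 Hz ≤ fs/2 = 26 Hz, appears at 12 Hz.
Distinct values: {12 Hz, 20 Hz, 24 Hz}.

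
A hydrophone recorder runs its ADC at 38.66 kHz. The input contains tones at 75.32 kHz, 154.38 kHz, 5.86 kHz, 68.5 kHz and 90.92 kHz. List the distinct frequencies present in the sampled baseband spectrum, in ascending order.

fs/2 = 19.33 kHz.
75.32 kHz mod fs = 36.66 kHz.
36.66 kHz > fs/2 = 19.33 kHz, folds to fs − 36.66 kHz = 2 kHz.
154.38 kHz mod fs = 38.4 kHz.
38.4 kHz > fs/2 = 19.33 kHz, folds to fs − 38.4 kHz = 0.26 kHz.
5.86 kHz ≤ fs/2 = 19.33 kHz, passes unchanged.
68.5 kHz mod fs = 29.84 kHz.
29.84 kHz > fs/2 = 19.33 kHz, folds to fs − 29.84 kHz = 8.82 kHz.
90.92 kHz mod fs = 13.6 kHz.
13.6 kHz ≤ fs/2 = 19.33 kHz, appears at 13.6 kHz.
Distinct values: {0.26 kHz, 2 kHz, 5.86 kHz, 8.82 kHz, 13.6 kHz}.

0.26 kHz, 2 kHz, 5.86 kHz, 8.82 kHz, 13.6 kHz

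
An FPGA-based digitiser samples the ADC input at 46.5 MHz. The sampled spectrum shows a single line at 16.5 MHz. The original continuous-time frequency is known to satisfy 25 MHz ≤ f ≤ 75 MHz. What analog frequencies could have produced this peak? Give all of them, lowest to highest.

Frequencies that alias to 16.5 MHz are k·fs ± 16.5 MHz for integer k ≥ 0.
k=0: 16.5 MHz.
k=1: 30 MHz, 63 MHz.
k=2: 76.5 MHz, 109.5 MHz.
Within [25 MHz, 75 MHz]: 30 MHz, 63 MHz.

30 MHz, 63 MHz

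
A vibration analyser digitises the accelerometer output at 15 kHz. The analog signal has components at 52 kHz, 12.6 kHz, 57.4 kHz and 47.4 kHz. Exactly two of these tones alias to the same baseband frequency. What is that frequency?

2.4 kHz

fs/2 = 7.5 kHz.
52 kHz mod fs = 7 kHz.
7 kHz ≤ fs/2 = 7.5 kHz, appears at 7 kHz.
12.6 kHz > fs/2 = 7.5 kHz, folds to fs − 12.6 kHz = 2.4 kHz.
57.4 kHz mod fs = 12.4 kHz.
12.4 kHz > fs/2 = 7.5 kHz, folds to fs − 12.4 kHz = 2.6 kHz.
47.4 kHz mod fs = 2.4 kHz.
2.4 kHz ≤ fs/2 = 7.5 kHz, appears at 2.4 kHz.
12.6 kHz and 47.4 kHz both map to 2.4 kHz.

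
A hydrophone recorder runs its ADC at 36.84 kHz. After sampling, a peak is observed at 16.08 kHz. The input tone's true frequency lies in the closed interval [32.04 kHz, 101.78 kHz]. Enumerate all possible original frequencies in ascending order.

52.92 kHz, 57.6 kHz, 89.76 kHz, 94.44 kHz

Frequencies that alias to 16.08 kHz are k·fs ± 16.08 kHz for integer k ≥ 0.
k=0: 16.08 kHz.
k=1: 20.76 kHz, 52.92 kHz.
k=2: 57.6 kHz, 89.76 kHz.
k=3: 94.44 kHz, 126.6 kHz.
k=4: 131.28 kHz, 163.44 kHz.
Within [32.04 kHz, 101.78 kHz]: 52.92 kHz, 57.6 kHz, 89.76 kHz, 94.44 kHz.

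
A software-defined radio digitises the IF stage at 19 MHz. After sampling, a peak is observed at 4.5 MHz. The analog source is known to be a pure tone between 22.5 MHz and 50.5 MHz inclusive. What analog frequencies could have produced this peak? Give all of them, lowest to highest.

23.5 MHz, 33.5 MHz, 42.5 MHz

Frequencies that alias to 4.5 MHz are k·fs ± 4.5 MHz for integer k ≥ 0.
k=0: 4.5 MHz.
k=1: 14.5 MHz, 23.5 MHz.
k=2: 33.5 MHz, 42.5 MHz.
k=3: 52.5 MHz, 61.5 MHz.
Within [22.5 MHz, 50.5 MHz]: 23.5 MHz, 33.5 MHz, 42.5 MHz.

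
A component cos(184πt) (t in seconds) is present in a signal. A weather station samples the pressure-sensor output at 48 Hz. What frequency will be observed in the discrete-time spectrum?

ω = 184π rad/s → f = ω/(2π) = 92 Hz.
92 Hz mod fs = 44 Hz.
44 Hz > fs/2 = 24 Hz, folds to fs − 44 Hz = 4 Hz.

4 Hz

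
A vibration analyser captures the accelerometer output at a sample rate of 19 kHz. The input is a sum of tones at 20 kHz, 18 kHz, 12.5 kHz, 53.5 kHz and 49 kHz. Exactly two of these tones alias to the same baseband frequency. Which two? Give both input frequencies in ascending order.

18 kHz, 20 kHz

fs/2 = 9.5 kHz.
20 kHz mod fs = 1 kHz.
1 kHz ≤ fs/2 = 9.5 kHz, appears at 1 kHz.
18 kHz > fs/2 = 9.5 kHz, folds to fs − 18 kHz = 1 kHz.
12.5 kHz > fs/2 = 9.5 kHz, folds to fs − 12.5 kHz = 6.5 kHz.
53.5 kHz mod fs = 15.5 kHz.
15.5 kHz > fs/2 = 9.5 kHz, folds to fs − 15.5 kHz = 3.5 kHz.
49 kHz mod fs = 11 kHz.
11 kHz > fs/2 = 9.5 kHz, folds to fs − 11 kHz = 8 kHz.
18 kHz and 20 kHz both map to 1 kHz.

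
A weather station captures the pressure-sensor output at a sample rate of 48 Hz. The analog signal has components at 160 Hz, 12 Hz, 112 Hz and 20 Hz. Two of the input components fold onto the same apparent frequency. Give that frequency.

16 Hz

fs/2 = 24 Hz.
160 Hz mod fs = 16 Hz.
16 Hz ≤ fs/2 = 24 Hz, appears at 16 Hz.
12 Hz ≤ fs/2 = 24 Hz, passes unchanged.
112 Hz mod fs = 16 Hz.
16 Hz ≤ fs/2 = 24 Hz, appears at 16 Hz.
20 Hz ≤ fs/2 = 24 Hz, passes unchanged.
112 Hz and 160 Hz both map to 16 Hz.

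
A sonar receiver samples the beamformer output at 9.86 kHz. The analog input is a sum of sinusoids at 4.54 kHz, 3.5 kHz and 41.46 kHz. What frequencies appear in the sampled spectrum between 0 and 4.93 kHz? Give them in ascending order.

fs/2 = 4.93 kHz.
4.54 kHz ≤ fs/2 = 4.93 kHz, passes unchanged.
3.5 kHz ≤ fs/2 = 4.93 kHz, passes unchanged.
41.46 kHz mod fs = 2.02 kHz.
2.02 kHz ≤ fs/2 = 4.93 kHz, appears at 2.02 kHz.
Distinct values: {2.02 kHz, 3.5 kHz, 4.54 kHz}.

2.02 kHz, 3.5 kHz, 4.54 kHz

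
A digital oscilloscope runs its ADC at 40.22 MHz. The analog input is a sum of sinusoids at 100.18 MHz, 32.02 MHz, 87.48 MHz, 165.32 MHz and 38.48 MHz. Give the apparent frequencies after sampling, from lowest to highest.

1.74 MHz, 4.44 MHz, 7.04 MHz, 8.2 MHz, 19.74 MHz

fs/2 = 20.11 MHz.
100.18 MHz mod fs = 19.74 MHz.
19.74 MHz ≤ fs/2 = 20.11 MHz, appears at 19.74 MHz.
32.02 MHz > fs/2 = 20.11 MHz, folds to fs − 32.02 MHz = 8.2 MHz.
87.48 MHz mod fs = 7.04 MHz.
7.04 MHz ≤ fs/2 = 20.11 MHz, appears at 7.04 MHz.
165.32 MHz mod fs = 4.44 MHz.
4.44 MHz ≤ fs/2 = 20.11 MHz, appears at 4.44 MHz.
38.48 MHz > fs/2 = 20.11 MHz, folds to fs − 38.48 MHz = 1.74 MHz.
Distinct values: {1.74 MHz, 4.44 MHz, 7.04 MHz, 8.2 MHz, 19.74 MHz}.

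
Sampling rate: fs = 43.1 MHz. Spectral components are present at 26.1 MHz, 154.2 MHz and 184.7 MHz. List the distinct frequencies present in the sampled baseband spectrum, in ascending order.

fs/2 = 21.55 MHz.
26.1 MHz > fs/2 = 21.55 MHz, folds to fs − 26.1 MHz = 17 MHz.
154.2 MHz mod fs = 24.9 MHz.
24.9 MHz > fs/2 = 21.55 MHz, folds to fs − 24.9 MHz = 18.2 MHz.
184.7 MHz mod fs = 12.3 MHz.
12.3 MHz ≤ fs/2 = 21.55 MHz, appears at 12.3 MHz.
Distinct values: {12.3 MHz, 17 MHz, 18.2 MHz}.

12.3 MHz, 17 MHz, 18.2 MHz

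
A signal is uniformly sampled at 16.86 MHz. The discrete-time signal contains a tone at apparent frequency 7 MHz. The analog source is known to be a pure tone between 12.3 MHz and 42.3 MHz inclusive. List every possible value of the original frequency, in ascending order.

Frequencies that alias to 7 MHz are k·fs ± 7 MHz for integer k ≥ 0.
k=0: 7 MHz.
k=1: 9.86 MHz, 23.86 MHz.
k=2: 26.72 MHz, 40.72 MHz.
k=3: 43.58 MHz, 57.58 MHz.
Within [12.3 MHz, 42.3 MHz]: 23.86 MHz, 26.72 MHz, 40.72 MHz.

23.86 MHz, 26.72 MHz, 40.72 MHz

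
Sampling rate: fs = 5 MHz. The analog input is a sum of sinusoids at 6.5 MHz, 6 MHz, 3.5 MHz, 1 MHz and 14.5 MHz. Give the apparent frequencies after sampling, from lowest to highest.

fs/2 = 2.5 MHz.
6.5 MHz mod fs = 1.5 MHz.
1.5 MHz ≤ fs/2 = 2.5 MHz, appears at 1.5 MHz.
6 MHz mod fs = 1 MHz.
1 MHz ≤ fs/2 = 2.5 MHz, appears at 1 MHz.
3.5 MHz > fs/2 = 2.5 MHz, folds to fs − 3.5 MHz = 1.5 MHz.
1 MHz ≤ fs/2 = 2.5 MHz, passes unchanged.
14.5 MHz mod fs = 4.5 MHz.
4.5 MHz > fs/2 = 2.5 MHz, folds to fs − 4.5 MHz = 0.5 MHz.
Distinct values: {0.5 MHz, 1 MHz, 1.5 MHz}.

0.5 MHz, 1 MHz, 1.5 MHz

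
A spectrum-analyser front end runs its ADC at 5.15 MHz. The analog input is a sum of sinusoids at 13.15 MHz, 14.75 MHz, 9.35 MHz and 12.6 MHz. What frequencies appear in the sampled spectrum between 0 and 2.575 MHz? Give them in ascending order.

fs/2 = 2.575 MHz.
13.15 MHz mod fs = 2.85 MHz.
2.85 MHz > fs/2 = 2.575 MHz, folds to fs − 2.85 MHz = 2.3 MHz.
14.75 MHz mod fs = 4.45 MHz.
4.45 MHz > fs/2 = 2.575 MHz, folds to fs − 4.45 MHz = 0.7 MHz.
9.35 MHz mod fs = 4.2 MHz.
4.2 MHz > fs/2 = 2.575 MHz, folds to fs − 4.2 MHz = 0.95 MHz.
12.6 MHz mod fs = 2.3 MHz.
2.3 MHz ≤ fs/2 = 2.575 MHz, appears at 2.3 MHz.
Distinct values: {0.7 MHz, 0.95 MHz, 2.3 MHz}.

0.7 MHz, 0.95 MHz, 2.3 MHz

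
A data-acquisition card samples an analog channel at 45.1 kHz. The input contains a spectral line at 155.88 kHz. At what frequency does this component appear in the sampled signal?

155.88 kHz mod fs = 20.58 kHz.
20.58 kHz ≤ fs/2 = 22.55 kHz, appears at 20.58 kHz.

20.58 kHz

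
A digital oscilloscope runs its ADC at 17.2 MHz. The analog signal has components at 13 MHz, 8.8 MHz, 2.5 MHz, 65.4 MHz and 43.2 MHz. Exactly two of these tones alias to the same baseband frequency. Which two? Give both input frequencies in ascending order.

8.8 MHz, 43.2 MHz

fs/2 = 8.6 MHz.
13 MHz > fs/2 = 8.6 MHz, folds to fs − 13 MHz = 4.2 MHz.
8.8 MHz > fs/2 = 8.6 MHz, folds to fs − 8.8 MHz = 8.4 MHz.
2.5 MHz ≤ fs/2 = 8.6 MHz, passes unchanged.
65.4 MHz mod fs = 13.8 MHz.
13.8 MHz > fs/2 = 8.6 MHz, folds to fs − 13.8 MHz = 3.4 MHz.
43.2 MHz mod fs = 8.8 MHz.
8.8 MHz > fs/2 = 8.6 MHz, folds to fs − 8.8 MHz = 8.4 MHz.
8.8 MHz and 43.2 MHz both map to 8.4 MHz.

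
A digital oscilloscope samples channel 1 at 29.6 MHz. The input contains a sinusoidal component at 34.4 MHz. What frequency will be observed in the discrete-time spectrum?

34.4 MHz mod fs = 4.8 MHz.
4.8 MHz ≤ fs/2 = 14.8 MHz, appears at 4.8 MHz.

4.8 MHz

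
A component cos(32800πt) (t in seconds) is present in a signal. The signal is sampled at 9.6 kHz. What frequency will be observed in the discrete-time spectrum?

2.8 kHz

ω = 32800π rad/s → f = ω/(2π) = 16400 Hz = 16.4 kHz.
16.4 kHz mod fs = 6.8 kHz.
6.8 kHz > fs/2 = 4.8 kHz, folds to fs − 6.8 kHz = 2.8 kHz.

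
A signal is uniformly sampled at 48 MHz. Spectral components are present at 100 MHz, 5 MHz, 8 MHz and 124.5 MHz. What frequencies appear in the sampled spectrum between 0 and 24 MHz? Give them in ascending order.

fs/2 = 24 MHz.
100 MHz mod fs = 4 MHz.
4 MHz ≤ fs/2 = 24 MHz, appears at 4 MHz.
5 MHz ≤ fs/2 = 24 MHz, passes unchanged.
8 MHz ≤ fs/2 = 24 MHz, passes unchanged.
124.5 MHz mod fs = 28.5 MHz.
28.5 MHz > fs/2 = 24 MHz, folds to fs − 28.5 MHz = 19.5 MHz.
Distinct values: {4 MHz, 5 MHz, 8 MHz, 19.5 MHz}.

4 MHz, 5 MHz, 8 MHz, 19.5 MHz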